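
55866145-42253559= 13612586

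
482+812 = 1294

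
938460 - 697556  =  240904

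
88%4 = 0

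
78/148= 39/74=0.53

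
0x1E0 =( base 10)480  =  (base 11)3A7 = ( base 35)dp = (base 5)3410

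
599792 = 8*74974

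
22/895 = 22/895 = 0.02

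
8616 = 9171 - 555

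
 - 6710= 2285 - 8995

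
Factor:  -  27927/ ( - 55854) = 1/2 = 2^(  -  1)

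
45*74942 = 3372390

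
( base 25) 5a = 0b10000111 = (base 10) 135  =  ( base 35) 3u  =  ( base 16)87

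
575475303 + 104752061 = 680227364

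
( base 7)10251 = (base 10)2535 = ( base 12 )1573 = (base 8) 4747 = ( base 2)100111100111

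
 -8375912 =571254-8947166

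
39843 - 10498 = 29345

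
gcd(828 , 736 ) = 92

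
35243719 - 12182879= 23060840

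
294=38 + 256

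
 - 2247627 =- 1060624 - 1187003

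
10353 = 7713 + 2640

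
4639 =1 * 4639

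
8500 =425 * 20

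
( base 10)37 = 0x25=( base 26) 1B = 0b100101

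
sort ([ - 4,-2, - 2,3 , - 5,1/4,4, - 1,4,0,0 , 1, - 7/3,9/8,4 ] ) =[ - 5, - 4, - 7/3, - 2, - 2,  -  1,0 , 0, 1/4,1, 9/8,3,4,4,  4]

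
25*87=2175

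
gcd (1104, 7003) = 1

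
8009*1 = 8009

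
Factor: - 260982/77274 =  - 53^( - 1 ) *179^1 = - 179/53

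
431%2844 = 431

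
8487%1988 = 535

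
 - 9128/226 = - 4564/113= - 40.39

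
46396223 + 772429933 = 818826156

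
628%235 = 158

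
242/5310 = 121/2655=0.05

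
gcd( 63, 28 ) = 7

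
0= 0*740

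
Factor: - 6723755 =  - 5^1*17^1 * 79103^1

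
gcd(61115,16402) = 1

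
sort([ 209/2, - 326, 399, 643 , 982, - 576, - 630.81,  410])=[ - 630.81,  -  576, - 326, 209/2, 399, 410,643,982 ] 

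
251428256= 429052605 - 177624349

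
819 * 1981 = 1622439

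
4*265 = 1060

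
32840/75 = 437 + 13/15 = 437.87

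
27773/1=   27773 = 27773.00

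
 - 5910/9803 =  - 1  +  3893/9803 = - 0.60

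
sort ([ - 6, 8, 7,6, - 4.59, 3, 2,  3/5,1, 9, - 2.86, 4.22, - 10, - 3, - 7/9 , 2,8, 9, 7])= [ - 10,  -  6, - 4.59, - 3, - 2.86, - 7/9,3/5,  1, 2, 2  ,  3,4.22,6 , 7, 7,8,8,9 , 9] 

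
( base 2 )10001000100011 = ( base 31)92s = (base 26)CO3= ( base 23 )GBM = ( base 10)8739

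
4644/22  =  2322/11 = 211.09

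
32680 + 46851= 79531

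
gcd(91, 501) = 1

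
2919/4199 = 2919/4199 = 0.70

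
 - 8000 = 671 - 8671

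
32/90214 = 16/45107 =0.00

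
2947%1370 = 207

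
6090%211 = 182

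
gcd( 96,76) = 4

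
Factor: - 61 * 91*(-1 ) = 7^1*13^1*61^1  =  5551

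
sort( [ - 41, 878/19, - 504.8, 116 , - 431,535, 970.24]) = [ - 504.8, - 431, - 41,878/19,116, 535,970.24 ]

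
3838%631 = 52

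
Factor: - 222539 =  - 139^1* 1601^1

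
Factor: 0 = 0^1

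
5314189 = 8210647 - 2896458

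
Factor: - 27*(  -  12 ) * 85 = 27540= 2^2*3^4 * 5^1*17^1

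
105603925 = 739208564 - 633604639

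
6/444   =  1/74 =0.01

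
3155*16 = 50480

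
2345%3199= 2345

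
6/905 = 6/905 = 0.01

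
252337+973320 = 1225657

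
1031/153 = 6 + 113/153 = 6.74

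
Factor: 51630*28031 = 2^1*3^1 *5^1*1721^1* 28031^1 = 1447240530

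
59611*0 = 0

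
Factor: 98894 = 2^1*197^1*251^1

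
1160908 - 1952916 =-792008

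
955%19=5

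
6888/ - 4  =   - 1722 + 0/1 =- 1722.00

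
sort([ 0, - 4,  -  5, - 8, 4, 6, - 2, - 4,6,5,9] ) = [ - 8  , - 5,  -  4, - 4 , - 2,0 , 4,5,6,6, 9] 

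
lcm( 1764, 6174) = 12348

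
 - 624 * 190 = -118560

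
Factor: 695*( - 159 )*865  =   - 3^1* 5^2*53^1*139^1*173^1 = - 95586825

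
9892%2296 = 708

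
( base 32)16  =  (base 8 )46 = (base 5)123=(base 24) 1e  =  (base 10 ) 38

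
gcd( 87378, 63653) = 1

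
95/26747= 95/26747 = 0.00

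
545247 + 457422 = 1002669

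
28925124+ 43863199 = 72788323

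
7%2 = 1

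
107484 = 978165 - 870681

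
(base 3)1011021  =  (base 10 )844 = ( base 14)444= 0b1101001100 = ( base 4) 31030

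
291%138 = 15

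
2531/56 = 45+11/56 = 45.20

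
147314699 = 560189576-412874877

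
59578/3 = 19859 + 1/3 = 19859.33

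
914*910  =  831740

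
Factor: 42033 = 3^1 *14011^1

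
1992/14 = 996/7 = 142.29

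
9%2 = 1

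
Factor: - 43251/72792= - 2^(-3 )*3^(  -  2 )*13^1*337^( - 1)*1109^1 = - 14417/24264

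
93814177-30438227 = 63375950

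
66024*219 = 14459256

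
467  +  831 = 1298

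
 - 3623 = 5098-8721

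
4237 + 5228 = 9465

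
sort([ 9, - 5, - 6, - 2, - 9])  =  [-9, - 6 , - 5, - 2, 9]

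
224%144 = 80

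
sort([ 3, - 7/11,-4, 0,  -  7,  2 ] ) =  [ - 7 , - 4, - 7/11,0,2,3 ]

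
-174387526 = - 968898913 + 794511387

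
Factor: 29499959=53^1*199^1*2797^1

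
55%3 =1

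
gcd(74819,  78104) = 1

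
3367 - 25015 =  - 21648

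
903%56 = 7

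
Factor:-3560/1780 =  - 2^1 = -2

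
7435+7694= 15129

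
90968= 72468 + 18500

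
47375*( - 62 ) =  - 2937250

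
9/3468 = 3/1156 = 0.00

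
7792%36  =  16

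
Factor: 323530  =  2^1*5^1*32353^1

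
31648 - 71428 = - 39780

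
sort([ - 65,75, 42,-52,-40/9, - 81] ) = [ - 81, - 65, - 52,-40/9,42, 75] 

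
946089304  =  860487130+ 85602174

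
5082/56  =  363/4 =90.75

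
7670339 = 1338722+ 6331617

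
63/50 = 63/50 =1.26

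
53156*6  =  318936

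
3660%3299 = 361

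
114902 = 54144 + 60758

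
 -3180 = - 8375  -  -5195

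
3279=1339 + 1940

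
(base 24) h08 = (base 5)303200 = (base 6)113212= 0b10011001001000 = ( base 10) 9800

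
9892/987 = 9892/987 = 10.02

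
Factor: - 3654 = - 2^1*3^2*7^1* 29^1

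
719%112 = 47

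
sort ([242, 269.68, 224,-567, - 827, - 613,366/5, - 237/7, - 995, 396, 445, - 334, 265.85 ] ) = [-995, - 827,-613,-567, - 334, - 237/7, 366/5,224, 242,265.85,  269.68, 396,445 ] 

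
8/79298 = 4/39649 = 0.00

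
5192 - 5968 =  - 776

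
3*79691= 239073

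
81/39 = 27/13=   2.08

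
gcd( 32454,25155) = 9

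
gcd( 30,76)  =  2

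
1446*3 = 4338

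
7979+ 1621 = 9600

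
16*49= 784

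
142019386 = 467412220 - 325392834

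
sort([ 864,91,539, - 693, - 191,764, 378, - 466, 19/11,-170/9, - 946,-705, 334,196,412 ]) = [ - 946,-705, - 693,  -  466, - 191, - 170/9,19/11,91, 196,334,378,412,539, 764,864]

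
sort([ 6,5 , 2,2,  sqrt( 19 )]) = [ 2,  2 , sqrt( 19 ),5,6] 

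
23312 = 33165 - 9853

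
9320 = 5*1864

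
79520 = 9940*8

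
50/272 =25/136 =0.18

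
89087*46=4098002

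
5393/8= 674 + 1/8 = 674.12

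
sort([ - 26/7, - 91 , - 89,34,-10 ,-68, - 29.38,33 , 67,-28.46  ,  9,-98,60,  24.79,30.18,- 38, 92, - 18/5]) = [-98 ,-91, - 89 , - 68,-38,-29.38,-28.46,-10,-26/7,-18/5, 9, 24.79,30.18,33,34 , 60, 67, 92]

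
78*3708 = 289224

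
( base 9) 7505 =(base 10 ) 5513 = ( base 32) 5C9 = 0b1010110001001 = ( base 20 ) dfd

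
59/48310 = 59/48310 = 0.00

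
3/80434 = 3/80434 =0.00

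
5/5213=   5/5213  =  0.00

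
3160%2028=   1132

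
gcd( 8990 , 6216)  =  2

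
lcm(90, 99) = 990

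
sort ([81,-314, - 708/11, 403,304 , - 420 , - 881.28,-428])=[ - 881.28, - 428, - 420, - 314, - 708/11, 81, 304, 403] 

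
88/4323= 8/393 = 0.02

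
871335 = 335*2601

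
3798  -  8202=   -  4404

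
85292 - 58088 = 27204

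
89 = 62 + 27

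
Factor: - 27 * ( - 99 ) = 2673= 3^5*11^1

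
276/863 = 276/863 = 0.32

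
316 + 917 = 1233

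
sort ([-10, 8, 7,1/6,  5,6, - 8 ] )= [ - 10, - 8,  1/6,5,6, 7,8]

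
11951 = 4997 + 6954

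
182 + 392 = 574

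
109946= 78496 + 31450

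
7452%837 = 756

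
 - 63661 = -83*767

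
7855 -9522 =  - 1667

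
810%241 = 87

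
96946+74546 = 171492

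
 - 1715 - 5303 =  - 7018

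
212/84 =53/21 =2.52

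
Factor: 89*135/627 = 3^2*5^1*11^( - 1)*19^( - 1)*89^1  =  4005/209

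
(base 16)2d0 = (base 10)720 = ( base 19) 1ih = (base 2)1011010000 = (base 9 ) 880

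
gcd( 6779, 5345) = 1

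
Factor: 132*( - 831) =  - 2^2*3^2*11^1*277^1 = -109692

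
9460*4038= 38199480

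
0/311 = 0 = 0.00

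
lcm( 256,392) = 12544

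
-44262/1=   -  44262 = - 44262.00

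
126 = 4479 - 4353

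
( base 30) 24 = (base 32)20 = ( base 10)64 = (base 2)1000000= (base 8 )100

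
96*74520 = 7153920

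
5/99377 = 5/99377 = 0.00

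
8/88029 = 8/88029 = 0.00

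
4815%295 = 95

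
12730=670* 19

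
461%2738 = 461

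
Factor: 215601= 3^1*71867^1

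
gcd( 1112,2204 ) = 4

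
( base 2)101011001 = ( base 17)135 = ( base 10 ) 345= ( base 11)294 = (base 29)BQ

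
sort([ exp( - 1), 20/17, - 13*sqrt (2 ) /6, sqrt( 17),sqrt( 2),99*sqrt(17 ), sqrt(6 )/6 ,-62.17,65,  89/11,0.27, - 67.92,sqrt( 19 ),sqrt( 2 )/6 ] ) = [ - 67.92, - 62.17,  -  13*sqrt( 2)/6, sqrt( 2 )/6,0.27,exp( - 1 ),sqrt(6 )/6, 20/17,sqrt (2 ),sqrt( 17),sqrt( 19 ) , 89/11,65,99*sqrt( 17) ] 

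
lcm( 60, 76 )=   1140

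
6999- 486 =6513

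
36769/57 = 645  +  4/57 = 645.07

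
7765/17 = 456 + 13/17 = 456.76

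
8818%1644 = 598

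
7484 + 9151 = 16635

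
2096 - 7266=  - 5170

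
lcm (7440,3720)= 7440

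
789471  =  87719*9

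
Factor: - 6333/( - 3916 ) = 2^ ( - 2 )*3^1 * 11^( - 1 ) * 89^( - 1)*2111^1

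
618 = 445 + 173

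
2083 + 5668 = 7751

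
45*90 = 4050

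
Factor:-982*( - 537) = 2^1*3^1 *179^1 * 491^1=527334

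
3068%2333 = 735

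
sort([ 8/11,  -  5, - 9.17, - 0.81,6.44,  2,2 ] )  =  [- 9.17, - 5, - 0.81,  8/11,2 , 2,  6.44 ] 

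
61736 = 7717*8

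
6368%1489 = 412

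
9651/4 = 2412+3/4 = 2412.75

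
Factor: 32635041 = 3^1  *  1231^1*8837^1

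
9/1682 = 9/1682 = 0.01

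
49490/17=2911 + 3/17 = 2911.18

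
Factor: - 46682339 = -11^1*137^1*30977^1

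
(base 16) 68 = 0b1101000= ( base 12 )88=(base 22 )4G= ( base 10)104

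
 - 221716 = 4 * ( -55429) 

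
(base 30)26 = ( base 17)3f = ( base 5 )231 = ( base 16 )42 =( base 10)66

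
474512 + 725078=1199590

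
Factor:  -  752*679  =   - 2^4*  7^1*47^1*97^1 = -  510608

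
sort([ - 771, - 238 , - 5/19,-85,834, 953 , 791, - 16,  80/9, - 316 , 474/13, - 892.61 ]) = [ - 892.61, - 771, - 316,-238, - 85, - 16,-5/19,80/9, 474/13,791,834,953]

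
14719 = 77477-62758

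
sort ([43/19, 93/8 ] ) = [ 43/19, 93/8] 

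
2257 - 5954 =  - 3697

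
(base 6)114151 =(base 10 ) 10003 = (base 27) DJD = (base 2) 10011100010011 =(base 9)14644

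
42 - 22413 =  - 22371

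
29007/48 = 9669/16 = 604.31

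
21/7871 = 21/7871=0.00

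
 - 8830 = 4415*(-2)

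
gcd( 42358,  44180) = 2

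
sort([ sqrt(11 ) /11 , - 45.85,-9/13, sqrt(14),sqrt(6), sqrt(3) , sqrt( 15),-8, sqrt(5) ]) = [- 45.85,-8, - 9/13,sqrt ( 11 ) /11, sqrt(3) , sqrt(5 ), sqrt(6 ),sqrt(14),sqrt(15)]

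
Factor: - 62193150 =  - 2^1*3^3* 5^2 * 23^1*2003^1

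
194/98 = 1+48/49 = 1.98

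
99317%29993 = 9338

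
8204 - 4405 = 3799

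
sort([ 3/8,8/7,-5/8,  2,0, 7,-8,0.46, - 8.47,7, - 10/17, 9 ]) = [ - 8.47, - 8, - 5/8, - 10/17, 0,3/8,  0.46, 8/7, 2 , 7, 7, 9 ] 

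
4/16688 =1/4172 = 0.00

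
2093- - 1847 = 3940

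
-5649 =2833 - 8482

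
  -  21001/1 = -21001= - 21001.00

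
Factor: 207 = 3^2*23^1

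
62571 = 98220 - 35649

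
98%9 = 8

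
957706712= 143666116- - 814040596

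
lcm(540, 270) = 540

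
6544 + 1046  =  7590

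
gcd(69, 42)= 3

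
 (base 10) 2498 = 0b100111000010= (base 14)ca6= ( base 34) 25g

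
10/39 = 10/39 = 0.26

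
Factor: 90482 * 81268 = 2^3 * 7^1*11^1*23^1*281^1 * 1847^1 = 7353291176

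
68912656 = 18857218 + 50055438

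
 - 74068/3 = -74068/3 = - 24689.33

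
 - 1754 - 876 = - 2630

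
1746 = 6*291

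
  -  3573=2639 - 6212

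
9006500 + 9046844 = 18053344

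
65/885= 13/177= 0.07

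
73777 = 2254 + 71523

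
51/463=51/463=0.11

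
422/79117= 422/79117=0.01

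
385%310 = 75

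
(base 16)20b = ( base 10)523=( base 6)2231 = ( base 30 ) HD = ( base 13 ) 313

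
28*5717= 160076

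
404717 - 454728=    - 50011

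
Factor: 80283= 3^1*7^1*3823^1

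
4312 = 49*88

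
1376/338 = 4 + 12/169= 4.07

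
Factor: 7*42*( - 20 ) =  - 5880 = - 2^3*3^1*5^1*7^2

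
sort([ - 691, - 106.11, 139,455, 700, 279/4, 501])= [ - 691, - 106.11, 279/4, 139  ,  455, 501,  700] 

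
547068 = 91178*6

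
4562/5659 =4562/5659 = 0.81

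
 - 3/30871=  - 3/30871 = - 0.00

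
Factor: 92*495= 45540 = 2^2*3^2*5^1*11^1*23^1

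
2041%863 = 315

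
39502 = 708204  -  668702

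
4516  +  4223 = 8739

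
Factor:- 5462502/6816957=-1820834/2272319 = - 2^1 * 7^( - 1)*103^1*8839^1*324617^(-1)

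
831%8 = 7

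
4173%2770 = 1403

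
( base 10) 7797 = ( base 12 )4619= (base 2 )1111001110101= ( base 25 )cbm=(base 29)97p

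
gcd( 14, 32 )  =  2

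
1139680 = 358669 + 781011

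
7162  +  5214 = 12376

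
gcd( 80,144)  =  16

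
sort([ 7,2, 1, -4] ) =[ - 4, 1 , 2,7 ] 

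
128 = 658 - 530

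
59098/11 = 5372 + 6/11= 5372.55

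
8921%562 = 491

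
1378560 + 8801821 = 10180381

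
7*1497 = 10479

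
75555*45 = 3399975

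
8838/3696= 2 + 241/616 = 2.39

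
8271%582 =123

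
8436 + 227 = 8663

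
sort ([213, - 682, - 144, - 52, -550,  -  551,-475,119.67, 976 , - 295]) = [ - 682, - 551, - 550, - 475,-295,-144, - 52,119.67 , 213,  976]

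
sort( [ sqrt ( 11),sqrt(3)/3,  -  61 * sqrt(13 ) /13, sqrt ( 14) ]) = [  -  61 * sqrt( 13 )/13, sqrt(  3)/3,  sqrt(  11 ),sqrt( 14)] 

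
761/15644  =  761/15644 = 0.05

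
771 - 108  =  663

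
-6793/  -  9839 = 6793/9839 = 0.69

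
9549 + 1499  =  11048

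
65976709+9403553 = 75380262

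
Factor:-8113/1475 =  - 5^( - 2)*7^1*19^1* 59^( - 1)  *  61^1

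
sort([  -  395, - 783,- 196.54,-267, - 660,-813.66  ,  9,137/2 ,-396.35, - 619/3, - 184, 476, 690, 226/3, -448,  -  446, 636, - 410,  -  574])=[ - 813.66,-783, -660, - 574, - 448, - 446,-410, -396.35, - 395, - 267, - 619/3, - 196.54, - 184, 9,137/2,226/3,476, 636,  690]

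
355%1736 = 355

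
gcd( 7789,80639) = 1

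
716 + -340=376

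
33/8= 33/8 = 4.12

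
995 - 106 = 889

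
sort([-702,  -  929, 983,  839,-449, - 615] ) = [ - 929, -702, - 615,-449,839, 983] 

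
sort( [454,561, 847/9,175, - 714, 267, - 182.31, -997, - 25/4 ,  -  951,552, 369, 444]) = [ - 997, - 951,-714, - 182.31,  -  25/4, 847/9, 175,267,369,444 , 454,552,561 ] 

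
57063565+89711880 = 146775445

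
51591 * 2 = 103182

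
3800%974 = 878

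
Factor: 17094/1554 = 11 = 11^1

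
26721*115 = 3072915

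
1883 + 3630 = 5513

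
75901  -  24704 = 51197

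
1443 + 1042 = 2485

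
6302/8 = 3151/4 = 787.75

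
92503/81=1142+1/81 = 1142.01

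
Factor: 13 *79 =13^1*79^1 = 1027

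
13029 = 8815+4214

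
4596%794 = 626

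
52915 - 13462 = 39453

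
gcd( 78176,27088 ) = 16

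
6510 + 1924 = 8434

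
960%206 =136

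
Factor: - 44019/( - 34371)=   3^ (  -  1)*19^(-1)*73^1 = 73/57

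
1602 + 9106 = 10708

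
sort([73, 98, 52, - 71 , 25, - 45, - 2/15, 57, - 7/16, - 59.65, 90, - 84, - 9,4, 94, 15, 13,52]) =[  -  84, - 71,-59.65, - 45, - 9, - 7/16, - 2/15, 4, 13, 15, 25,52, 52, 57, 73, 90, 94, 98 ]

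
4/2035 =4/2035 = 0.00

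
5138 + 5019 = 10157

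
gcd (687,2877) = 3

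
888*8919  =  7920072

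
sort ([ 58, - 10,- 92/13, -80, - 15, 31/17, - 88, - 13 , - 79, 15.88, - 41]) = [-88,  -  80, - 79, - 41,  -  15, - 13, - 10 , - 92/13,31/17 , 15.88,58]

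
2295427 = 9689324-7393897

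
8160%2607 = 339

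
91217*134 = 12223078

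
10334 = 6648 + 3686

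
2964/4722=494/787=0.63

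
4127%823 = 12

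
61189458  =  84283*726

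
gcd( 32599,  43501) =1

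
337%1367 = 337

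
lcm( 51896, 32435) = 259480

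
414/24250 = 207/12125   =  0.02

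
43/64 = 43/64 = 0.67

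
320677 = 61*5257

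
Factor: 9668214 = 2^1*3^3*179041^1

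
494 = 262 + 232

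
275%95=85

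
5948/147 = 5948/147 = 40.46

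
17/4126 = 17/4126  =  0.00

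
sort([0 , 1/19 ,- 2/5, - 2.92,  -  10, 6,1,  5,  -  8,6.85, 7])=[-10, - 8,-2.92, - 2/5 , 0,1/19, 1,5 , 6,6.85 , 7 ] 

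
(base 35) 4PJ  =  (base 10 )5794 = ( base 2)1011010100010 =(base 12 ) 342a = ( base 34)50e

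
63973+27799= 91772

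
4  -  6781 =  - 6777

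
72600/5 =14520 = 14520.00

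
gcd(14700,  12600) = 2100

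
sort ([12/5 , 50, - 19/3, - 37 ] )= [ - 37, - 19/3, 12/5,50] 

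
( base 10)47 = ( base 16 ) 2F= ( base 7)65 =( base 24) 1n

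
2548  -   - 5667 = 8215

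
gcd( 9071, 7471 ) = 1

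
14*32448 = 454272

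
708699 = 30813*23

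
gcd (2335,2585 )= 5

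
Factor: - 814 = - 2^1*11^1*37^1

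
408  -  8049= -7641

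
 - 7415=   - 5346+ - 2069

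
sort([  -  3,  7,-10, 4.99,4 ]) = [-10, - 3,4, 4.99,7 ]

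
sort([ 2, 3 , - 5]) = [ - 5 , 2, 3 ]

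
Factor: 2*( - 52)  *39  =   - 4056 = - 2^3*3^1*13^2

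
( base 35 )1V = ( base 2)1000010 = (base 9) 73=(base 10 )66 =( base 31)24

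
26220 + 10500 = 36720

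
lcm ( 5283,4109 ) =36981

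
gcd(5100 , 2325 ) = 75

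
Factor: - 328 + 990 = 2^1 *331^1 = 662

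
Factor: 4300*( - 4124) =-17733200 = - 2^4*5^2*43^1*1031^1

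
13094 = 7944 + 5150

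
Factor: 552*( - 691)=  - 381432 = - 2^3*3^1*23^1*691^1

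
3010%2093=917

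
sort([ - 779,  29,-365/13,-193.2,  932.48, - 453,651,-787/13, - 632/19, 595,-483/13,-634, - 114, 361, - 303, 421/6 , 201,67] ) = [ - 779, - 634,  -  453, - 303,- 193.2, - 114, - 787/13,  -  483/13,  -  632/19, - 365/13,  29,67,421/6, 201 , 361,  595,  651,932.48 ]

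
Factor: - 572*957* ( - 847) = 463651188 = 2^2*3^1*7^1*11^4 * 13^1*29^1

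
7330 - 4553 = 2777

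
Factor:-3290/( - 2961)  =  10/9=2^1 *3^( - 2 )*5^1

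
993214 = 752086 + 241128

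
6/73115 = 6/73115= 0.00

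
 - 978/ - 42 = 23 + 2/7 = 23.29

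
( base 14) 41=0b111001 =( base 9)63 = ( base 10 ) 57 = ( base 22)2d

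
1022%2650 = 1022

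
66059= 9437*7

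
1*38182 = 38182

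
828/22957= 828/22957=0.04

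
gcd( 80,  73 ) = 1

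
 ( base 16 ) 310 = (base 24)18G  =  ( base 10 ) 784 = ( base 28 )100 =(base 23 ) 1b2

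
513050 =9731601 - 9218551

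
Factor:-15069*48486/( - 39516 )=121772589/6586 = 2^( - 1 ) * 3^1 * 37^(- 1 ) * 89^( - 1 )*5023^1*8081^1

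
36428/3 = 12142 + 2/3 = 12142.67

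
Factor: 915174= 2^1*3^2*13^1*3911^1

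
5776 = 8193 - 2417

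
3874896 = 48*80727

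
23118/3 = 7706 = 7706.00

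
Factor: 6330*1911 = 12096630  =  2^1*3^2*5^1*7^2 * 13^1*211^1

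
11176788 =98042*114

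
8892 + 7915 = 16807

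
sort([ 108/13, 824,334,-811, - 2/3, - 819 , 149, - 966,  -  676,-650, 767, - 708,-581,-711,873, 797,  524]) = [ - 966,-819,-811, - 711,  -  708, - 676, - 650, - 581,- 2/3 , 108/13,149, 334,  524,767, 797,824, 873]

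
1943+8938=10881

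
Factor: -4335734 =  - 2^1*13^1*37^1  *  4507^1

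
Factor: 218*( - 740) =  - 161320 = -  2^3*5^1*37^1*109^1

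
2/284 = 1/142 =0.01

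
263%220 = 43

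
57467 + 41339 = 98806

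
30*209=6270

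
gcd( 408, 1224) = 408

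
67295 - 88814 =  - 21519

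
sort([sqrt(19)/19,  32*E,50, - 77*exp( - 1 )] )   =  [-77*exp( -1),sqrt(19 )/19,50,32*E ]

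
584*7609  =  4443656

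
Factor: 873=3^2*97^1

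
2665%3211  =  2665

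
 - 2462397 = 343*( - 7179 )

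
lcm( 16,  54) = 432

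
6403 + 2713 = 9116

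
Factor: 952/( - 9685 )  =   - 2^3*5^( - 1) * 7^1*13^ ( - 1)*17^1*149^ ( - 1)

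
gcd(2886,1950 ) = 78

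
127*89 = 11303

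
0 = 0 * 951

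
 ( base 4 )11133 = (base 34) ab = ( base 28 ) CF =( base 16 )15f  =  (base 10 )351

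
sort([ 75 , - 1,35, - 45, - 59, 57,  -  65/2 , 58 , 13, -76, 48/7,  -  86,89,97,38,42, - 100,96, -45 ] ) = [ - 100, - 86,  -  76,  -  59, - 45, - 45, - 65/2, - 1, 48/7,13,35,38,  42,57,58, 75, 89,  96, 97] 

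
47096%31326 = 15770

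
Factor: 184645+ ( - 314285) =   -  2^3*5^1*7^1*463^1 = -  129640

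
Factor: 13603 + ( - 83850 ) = - 70247 = - 199^1*353^1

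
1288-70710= - 69422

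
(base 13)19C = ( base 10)298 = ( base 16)12a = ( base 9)361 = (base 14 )174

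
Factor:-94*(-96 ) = 2^6 * 3^1*47^1= 9024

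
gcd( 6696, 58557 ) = 3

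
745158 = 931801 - 186643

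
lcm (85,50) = 850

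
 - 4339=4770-9109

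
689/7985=689/7985 = 0.09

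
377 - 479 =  - 102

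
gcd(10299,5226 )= 3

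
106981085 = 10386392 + 96594693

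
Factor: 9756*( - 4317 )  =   - 42116652 = - 2^2*3^3*271^1*1439^1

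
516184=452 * 1142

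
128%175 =128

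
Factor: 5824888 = 2^3*23^1 * 31657^1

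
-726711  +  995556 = 268845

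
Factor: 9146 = 2^1*17^1* 269^1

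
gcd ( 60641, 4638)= 1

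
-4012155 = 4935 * ( - 813) 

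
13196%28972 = 13196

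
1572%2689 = 1572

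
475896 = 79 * 6024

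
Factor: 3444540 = 2^2*3^1*5^1*11^1*17^1*307^1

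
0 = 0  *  473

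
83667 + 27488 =111155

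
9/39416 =9/39416 =0.00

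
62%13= 10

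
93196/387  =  240+316/387 = 240.82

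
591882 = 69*8578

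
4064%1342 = 38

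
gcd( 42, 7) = 7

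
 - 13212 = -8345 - 4867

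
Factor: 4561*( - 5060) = -23078660 = -2^2* 5^1*11^1*23^1*4561^1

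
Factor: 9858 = 2^1*3^1*31^1*53^1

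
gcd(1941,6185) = 1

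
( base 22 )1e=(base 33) 13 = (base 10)36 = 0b100100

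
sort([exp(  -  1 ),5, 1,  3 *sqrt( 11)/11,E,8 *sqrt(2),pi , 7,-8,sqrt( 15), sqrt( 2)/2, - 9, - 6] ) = [  -  9,-8,-6, exp ( - 1), sqrt( 2) /2,3*sqrt( 11 ) /11,1, E,pi,sqrt( 15),5,7, 8 * sqrt(2) ]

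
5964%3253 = 2711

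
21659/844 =21659/844 = 25.66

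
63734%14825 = 4434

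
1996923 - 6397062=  - 4400139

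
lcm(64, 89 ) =5696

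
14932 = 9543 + 5389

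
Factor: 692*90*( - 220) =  - 2^5*3^2 * 5^2  *11^1*173^1=- 13701600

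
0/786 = 0 = 0.00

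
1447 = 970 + 477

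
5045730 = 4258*1185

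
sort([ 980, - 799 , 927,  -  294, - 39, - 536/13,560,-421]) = [ - 799, - 421, - 294 , - 536/13, -39,560, 927, 980 ] 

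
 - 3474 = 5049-8523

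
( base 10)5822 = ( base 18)HH8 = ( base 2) 1011010111110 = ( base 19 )g28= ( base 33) 5BE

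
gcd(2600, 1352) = 104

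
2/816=1/408 = 0.00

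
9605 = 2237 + 7368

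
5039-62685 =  - 57646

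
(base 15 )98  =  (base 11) 120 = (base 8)217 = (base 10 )143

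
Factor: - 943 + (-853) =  - 1796 = - 2^2*449^1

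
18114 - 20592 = -2478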